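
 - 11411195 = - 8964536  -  2446659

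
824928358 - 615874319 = 209054039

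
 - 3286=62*( - 53)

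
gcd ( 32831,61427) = 1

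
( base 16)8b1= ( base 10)2225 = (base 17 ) 7BF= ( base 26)37f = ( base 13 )1022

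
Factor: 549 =3^2*61^1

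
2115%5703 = 2115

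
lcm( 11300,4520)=22600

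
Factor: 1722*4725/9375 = 108486/125 = 2^1 * 3^3*5^(  -  3)*7^2*41^1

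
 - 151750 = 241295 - 393045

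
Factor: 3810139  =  607^1*6277^1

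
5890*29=170810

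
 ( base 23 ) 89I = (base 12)26B5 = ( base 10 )4457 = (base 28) 5j5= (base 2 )1000101101001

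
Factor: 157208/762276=2^1 * 3^( - 1)*43^1*139^ (  -  1) = 86/417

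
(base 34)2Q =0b1011110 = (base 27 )3d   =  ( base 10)94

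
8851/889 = 9 + 850/889 = 9.96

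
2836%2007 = 829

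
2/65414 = 1/32707=0.00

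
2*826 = 1652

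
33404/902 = 37+15/451=37.03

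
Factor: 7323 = 3^1*2441^1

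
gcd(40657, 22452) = 1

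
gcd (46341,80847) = 9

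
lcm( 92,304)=6992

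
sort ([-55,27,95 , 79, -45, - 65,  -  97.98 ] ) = [ - 97.98, - 65, - 55, - 45,27,79, 95]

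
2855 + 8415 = 11270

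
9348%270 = 168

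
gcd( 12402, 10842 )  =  78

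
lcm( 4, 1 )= 4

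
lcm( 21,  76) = 1596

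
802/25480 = 401/12740= 0.03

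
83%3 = 2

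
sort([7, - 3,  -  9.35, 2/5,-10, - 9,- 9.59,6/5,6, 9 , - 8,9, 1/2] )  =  [ - 10, - 9.59, - 9.35,  -  9, - 8, - 3,2/5, 1/2,  6/5, 6 , 7, 9,9] 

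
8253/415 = 8253/415= 19.89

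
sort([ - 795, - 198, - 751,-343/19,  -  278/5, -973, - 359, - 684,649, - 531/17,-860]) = [ - 973 , - 860, - 795, - 751, - 684, - 359,-198, - 278/5 , - 531/17 , - 343/19, 649 ]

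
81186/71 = 81186/71 = 1143.46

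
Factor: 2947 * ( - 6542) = -2^1*7^1*421^1 * 3271^1 = -19279274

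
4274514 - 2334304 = 1940210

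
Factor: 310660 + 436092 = 746752 = 2^8*2917^1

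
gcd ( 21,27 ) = 3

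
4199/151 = 4199/151 = 27.81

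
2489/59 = 2489/59= 42.19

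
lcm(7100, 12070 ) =120700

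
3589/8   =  3589/8 = 448.62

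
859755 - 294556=565199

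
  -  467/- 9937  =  467/9937=0.05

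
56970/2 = 28485  =  28485.00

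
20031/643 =20031/643 = 31.15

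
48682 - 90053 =-41371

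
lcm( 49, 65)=3185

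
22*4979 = 109538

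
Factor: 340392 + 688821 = 1029213 = 3^3*38119^1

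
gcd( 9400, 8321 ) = 1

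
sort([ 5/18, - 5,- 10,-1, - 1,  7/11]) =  [ - 10 ,-5, - 1, - 1 , 5/18, 7/11]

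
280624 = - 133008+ 413632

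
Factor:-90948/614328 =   -  53/358 = - 2^(-1 ) * 53^1*179^(-1) 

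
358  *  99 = 35442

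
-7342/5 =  - 1469 + 3/5 = - 1468.40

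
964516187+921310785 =1885826972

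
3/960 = 1/320 = 0.00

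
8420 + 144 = 8564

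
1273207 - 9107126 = -7833919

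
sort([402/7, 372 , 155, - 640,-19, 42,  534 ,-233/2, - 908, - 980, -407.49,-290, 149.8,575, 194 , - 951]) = [-980, - 951,-908, - 640,  -  407.49, - 290, - 233/2, - 19, 42,  402/7, 149.8, 155, 194,  372,  534, 575 ]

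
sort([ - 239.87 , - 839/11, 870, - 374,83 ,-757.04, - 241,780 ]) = [ - 757.04, -374 ,-241,-239.87  , - 839/11, 83,780, 870]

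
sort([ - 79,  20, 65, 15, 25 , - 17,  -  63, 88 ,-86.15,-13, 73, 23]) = [ - 86.15,- 79, - 63, - 17, - 13, 15 , 20,23,25, 65, 73, 88 ]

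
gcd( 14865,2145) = 15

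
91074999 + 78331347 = 169406346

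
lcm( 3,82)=246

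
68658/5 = 68658/5 = 13731.60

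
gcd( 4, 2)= 2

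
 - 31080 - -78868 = 47788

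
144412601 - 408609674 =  - 264197073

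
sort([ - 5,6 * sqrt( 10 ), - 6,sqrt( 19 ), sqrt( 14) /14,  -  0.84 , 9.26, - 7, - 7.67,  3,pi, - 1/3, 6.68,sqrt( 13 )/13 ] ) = [  -  7.67, - 7, - 6, - 5, - 0.84, - 1/3,sqrt( 14)/14 , sqrt ( 13) /13,3,pi,sqrt(19 ), 6.68,9.26, 6*sqrt( 10 )] 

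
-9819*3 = - 29457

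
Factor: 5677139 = 13^1*229^1*1907^1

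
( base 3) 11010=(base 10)111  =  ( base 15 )76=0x6F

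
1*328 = 328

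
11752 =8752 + 3000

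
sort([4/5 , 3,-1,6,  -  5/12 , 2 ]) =[  -  1, - 5/12, 4/5, 2 , 3,6] 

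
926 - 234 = 692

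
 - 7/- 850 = 7/850 = 0.01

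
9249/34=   9249/34 = 272.03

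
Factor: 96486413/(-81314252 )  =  - 2^( - 2 )*79^1*89^1*1277^(- 1)*13723^1 * 15919^ (-1 )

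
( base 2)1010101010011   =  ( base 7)21626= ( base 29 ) 6E7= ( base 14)1dbd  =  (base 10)5459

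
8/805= 8/805 = 0.01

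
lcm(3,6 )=6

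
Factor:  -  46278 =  - 2^1 * 3^3*857^1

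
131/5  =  131/5 = 26.20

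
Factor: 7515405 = 3^2*5^1 * 167009^1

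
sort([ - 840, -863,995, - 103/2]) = [ - 863, - 840, - 103/2, 995]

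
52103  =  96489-44386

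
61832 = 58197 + 3635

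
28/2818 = 14/1409 = 0.01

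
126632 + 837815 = 964447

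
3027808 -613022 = 2414786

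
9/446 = 9/446= 0.02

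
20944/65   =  20944/65  =  322.22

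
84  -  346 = -262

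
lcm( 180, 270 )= 540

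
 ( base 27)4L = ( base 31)45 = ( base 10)129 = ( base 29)4d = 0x81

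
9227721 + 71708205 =80935926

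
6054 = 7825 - 1771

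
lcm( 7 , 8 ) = 56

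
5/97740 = 1/19548 = 0.00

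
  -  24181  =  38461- 62642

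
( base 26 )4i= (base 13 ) 95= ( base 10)122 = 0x7a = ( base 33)3N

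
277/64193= 277/64193 = 0.00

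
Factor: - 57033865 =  - 5^1*7^1 * 29^1*83^1*677^1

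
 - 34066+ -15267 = - 49333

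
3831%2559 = 1272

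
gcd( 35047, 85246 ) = 1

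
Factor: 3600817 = 11^1 * 327347^1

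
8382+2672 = 11054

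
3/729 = 1/243 = 0.00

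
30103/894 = 30103/894=33.67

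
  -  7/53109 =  - 1/7587 = - 0.00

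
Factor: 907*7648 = 6936736 = 2^5*239^1*907^1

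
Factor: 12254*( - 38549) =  - 2^1*7^1*11^1*557^1*5507^1 = - 472379446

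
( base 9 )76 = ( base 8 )105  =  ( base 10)69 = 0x45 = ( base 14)4d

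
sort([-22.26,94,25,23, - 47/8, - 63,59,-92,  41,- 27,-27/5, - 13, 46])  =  [ - 92, - 63,-27,  -  22.26 ,  -  13,  -  47/8,- 27/5, 23 , 25, 41,46,59, 94] 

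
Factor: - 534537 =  - 3^2*59393^1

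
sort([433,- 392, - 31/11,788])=[ - 392, - 31/11, 433, 788 ]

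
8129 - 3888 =4241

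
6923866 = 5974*1159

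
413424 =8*51678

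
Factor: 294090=2^1*3^1*5^1*9803^1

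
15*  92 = 1380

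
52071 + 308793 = 360864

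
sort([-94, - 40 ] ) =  [  -  94 , - 40]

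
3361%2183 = 1178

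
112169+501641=613810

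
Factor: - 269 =  -  269^1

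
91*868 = 78988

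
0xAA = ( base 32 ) 5A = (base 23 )79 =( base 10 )170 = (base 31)5f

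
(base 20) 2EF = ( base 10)1095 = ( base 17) 3D7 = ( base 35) VA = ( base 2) 10001000111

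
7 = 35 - 28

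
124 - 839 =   -  715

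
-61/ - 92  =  61/92 = 0.66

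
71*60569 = 4300399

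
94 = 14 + 80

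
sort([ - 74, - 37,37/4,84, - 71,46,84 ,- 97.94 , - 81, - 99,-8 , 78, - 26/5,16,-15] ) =[ - 99, - 97.94, - 81, - 74,- 71,-37, - 15,  -  8,-26/5,37/4, 16,46,78, 84, 84 ] 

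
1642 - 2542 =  - 900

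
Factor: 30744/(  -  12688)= - 63/26 = -2^ ( - 1)*3^2*7^1  *13^(-1)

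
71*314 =22294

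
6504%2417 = 1670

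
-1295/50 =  - 26+1/10 = - 25.90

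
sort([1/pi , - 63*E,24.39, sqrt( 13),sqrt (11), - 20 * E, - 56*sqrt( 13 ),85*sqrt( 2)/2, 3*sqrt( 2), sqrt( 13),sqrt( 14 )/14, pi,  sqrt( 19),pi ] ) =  [-56 * sqrt( 13 ), - 63*E, - 20 * E , sqrt( 14 )/14, 1/pi, pi, pi, sqrt( 11 ), sqrt(13) , sqrt( 13) , 3*sqrt( 2) , sqrt( 19), 24.39,85*sqrt( 2 ) /2 ]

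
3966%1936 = 94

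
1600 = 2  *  800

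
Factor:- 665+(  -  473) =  - 1138 = -2^1*569^1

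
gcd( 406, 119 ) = 7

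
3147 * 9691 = 30497577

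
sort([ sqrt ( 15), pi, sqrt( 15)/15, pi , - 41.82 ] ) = [  -  41.82,sqrt( 15) /15 , pi, pi,  sqrt(15) ]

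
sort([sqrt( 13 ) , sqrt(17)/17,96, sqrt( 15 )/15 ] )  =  [sqrt( 17 ) /17,sqrt( 15 ) /15,sqrt (13), 96] 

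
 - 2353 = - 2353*1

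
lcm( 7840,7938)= 635040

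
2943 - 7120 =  - 4177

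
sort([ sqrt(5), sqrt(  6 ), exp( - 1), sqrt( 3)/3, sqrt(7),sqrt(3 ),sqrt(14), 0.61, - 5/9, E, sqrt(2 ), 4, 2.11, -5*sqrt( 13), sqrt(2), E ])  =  [-5*sqrt ( 13),  -  5/9, exp(-1 ), sqrt(3 ) /3,0.61 , sqrt(2),sqrt(2), sqrt ( 3 ),  2.11 , sqrt(5 ),  sqrt( 6) , sqrt( 7 ),E,E,sqrt(14 ),4]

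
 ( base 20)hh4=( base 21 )g44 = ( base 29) 8EA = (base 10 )7144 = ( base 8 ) 15750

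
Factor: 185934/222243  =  2^1*233^1*557^ ( - 1) = 466/557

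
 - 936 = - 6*156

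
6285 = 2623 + 3662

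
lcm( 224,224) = 224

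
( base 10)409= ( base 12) 2a1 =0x199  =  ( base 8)631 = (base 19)12a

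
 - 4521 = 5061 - 9582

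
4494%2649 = 1845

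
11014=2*5507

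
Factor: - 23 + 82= 59^1 = 59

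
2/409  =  2/409 = 0.00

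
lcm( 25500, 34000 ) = 102000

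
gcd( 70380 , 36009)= 9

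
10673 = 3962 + 6711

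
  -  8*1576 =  - 12608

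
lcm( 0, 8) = 0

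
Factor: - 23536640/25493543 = -2^10*5^1*541^(- 1 )*4597^1 * 47123^( - 1 ) 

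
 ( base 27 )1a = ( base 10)37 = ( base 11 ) 34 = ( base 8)45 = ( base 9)41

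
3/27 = 1/9 = 0.11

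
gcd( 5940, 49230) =90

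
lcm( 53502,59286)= 2193582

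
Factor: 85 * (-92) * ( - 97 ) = 758540=   2^2*5^1*17^1*23^1*97^1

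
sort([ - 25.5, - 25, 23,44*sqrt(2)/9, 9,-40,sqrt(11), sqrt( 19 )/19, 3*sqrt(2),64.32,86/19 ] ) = [-40,-25.5 , - 25, sqrt(19)/19,sqrt( 11 ) , 3 * sqrt(2 ), 86/19,44*sqrt( 2 )/9, 9, 23,64.32]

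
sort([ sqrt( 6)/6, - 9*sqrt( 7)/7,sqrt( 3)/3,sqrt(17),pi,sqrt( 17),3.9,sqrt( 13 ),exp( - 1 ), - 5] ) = [ - 5, - 9*sqrt( 7)/7, exp( - 1), sqrt( 6)/6,sqrt( 3)/3, pi,  sqrt(13), 3.9,sqrt( 17 ),  sqrt ( 17)]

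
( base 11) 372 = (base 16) 1BA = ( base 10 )442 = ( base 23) J5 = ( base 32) DQ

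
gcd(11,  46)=1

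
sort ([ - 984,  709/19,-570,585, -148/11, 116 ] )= [ - 984, - 570, - 148/11, 709/19, 116, 585]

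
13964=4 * 3491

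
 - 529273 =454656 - 983929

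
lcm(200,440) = 2200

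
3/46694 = 3/46694 = 0.00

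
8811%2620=951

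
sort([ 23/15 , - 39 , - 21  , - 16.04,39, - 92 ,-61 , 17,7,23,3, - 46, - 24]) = [ - 92, - 61, - 46, - 39, - 24 ,  -  21, - 16.04,23/15,3 , 7,17,  23 , 39]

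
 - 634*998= - 632732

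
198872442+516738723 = 715611165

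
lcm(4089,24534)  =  24534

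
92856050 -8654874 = 84201176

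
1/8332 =1/8332=0.00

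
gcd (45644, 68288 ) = 4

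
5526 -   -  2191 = 7717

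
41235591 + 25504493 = 66740084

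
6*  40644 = 243864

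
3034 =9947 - 6913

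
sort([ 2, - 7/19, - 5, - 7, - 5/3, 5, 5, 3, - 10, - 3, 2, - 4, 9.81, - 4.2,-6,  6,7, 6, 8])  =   [- 10, - 7,  -  6, - 5, - 4.2,-4,-3, - 5/3, - 7/19,2,2,3,5, 5,6,6 , 7, 8, 9.81 ] 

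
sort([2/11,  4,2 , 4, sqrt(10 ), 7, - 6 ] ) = [ - 6,2/11,2, sqrt( 10 ), 4,4, 7 ] 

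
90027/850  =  105 + 777/850 = 105.91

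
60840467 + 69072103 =129912570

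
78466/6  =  39233/3 = 13077.67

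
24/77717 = 24/77717 = 0.00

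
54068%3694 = 2352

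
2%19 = 2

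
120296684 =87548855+32747829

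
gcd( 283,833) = 1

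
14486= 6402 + 8084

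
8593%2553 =934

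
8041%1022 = 887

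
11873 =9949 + 1924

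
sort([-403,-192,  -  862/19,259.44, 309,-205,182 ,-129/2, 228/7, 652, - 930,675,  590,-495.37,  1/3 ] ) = [-930, - 495.37,- 403, - 205, - 192,-129/2,-862/19,1/3, 228/7,  182,259.44,309,  590, 652, 675]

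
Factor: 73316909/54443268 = 2^( - 2) * 3^( - 2)*11^( - 1 )*1801^1*40709^1*137483^( - 1 )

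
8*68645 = 549160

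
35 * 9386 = 328510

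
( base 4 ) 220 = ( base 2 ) 101000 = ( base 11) 37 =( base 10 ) 40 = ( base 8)50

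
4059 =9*451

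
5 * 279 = 1395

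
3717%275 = 142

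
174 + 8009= 8183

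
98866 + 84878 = 183744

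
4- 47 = -43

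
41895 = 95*441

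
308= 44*7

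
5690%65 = 35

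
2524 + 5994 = 8518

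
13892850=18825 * 738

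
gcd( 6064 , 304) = 16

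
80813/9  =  80813/9  =  8979.22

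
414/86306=207/43153 = 0.00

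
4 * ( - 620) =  - 2480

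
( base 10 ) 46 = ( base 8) 56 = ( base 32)1E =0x2e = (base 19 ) 28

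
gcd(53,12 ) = 1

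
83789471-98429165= - 14639694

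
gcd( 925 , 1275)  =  25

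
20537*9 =184833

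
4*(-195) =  - 780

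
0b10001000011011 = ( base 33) 80J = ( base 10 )8731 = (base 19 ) 153A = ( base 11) 6618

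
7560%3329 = 902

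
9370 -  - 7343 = 16713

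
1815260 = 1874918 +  - 59658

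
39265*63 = 2473695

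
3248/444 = 812/111= 7.32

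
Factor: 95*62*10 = 2^2*5^2 * 19^1 * 31^1 = 58900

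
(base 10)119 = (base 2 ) 1110111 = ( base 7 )230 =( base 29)43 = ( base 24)4n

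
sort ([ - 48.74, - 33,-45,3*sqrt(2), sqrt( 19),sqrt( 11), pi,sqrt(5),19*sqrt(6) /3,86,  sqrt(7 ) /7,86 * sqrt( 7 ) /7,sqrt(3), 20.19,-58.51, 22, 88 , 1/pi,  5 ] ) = [-58.51, -48.74, - 45,  -  33 , 1/pi, sqrt (7)/7 , sqrt(3),sqrt(5) , pi,sqrt(11 ) , 3*sqrt( 2) , sqrt(19), 5, 19*sqrt(6)/3  ,  20.19, 22, 86* sqrt(7)/7,86, 88 ] 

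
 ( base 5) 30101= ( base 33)1OK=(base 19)551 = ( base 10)1901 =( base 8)3555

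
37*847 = 31339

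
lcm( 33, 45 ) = 495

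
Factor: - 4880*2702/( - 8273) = 13185760/8273 = 2^5*5^1 * 7^1 * 61^1*193^1*8273^(-1) 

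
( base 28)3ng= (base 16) BC4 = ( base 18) 956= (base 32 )2u4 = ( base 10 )3012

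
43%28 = 15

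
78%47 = 31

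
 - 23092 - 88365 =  - 111457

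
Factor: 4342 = 2^1*13^1*167^1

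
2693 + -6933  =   - 4240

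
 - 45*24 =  - 1080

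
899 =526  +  373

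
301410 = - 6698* ( - 45)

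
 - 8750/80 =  - 110 + 5/8 = - 109.38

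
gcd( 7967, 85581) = 257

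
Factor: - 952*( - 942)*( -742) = -665413728 = - 2^5*3^1*7^2 * 17^1*53^1*157^1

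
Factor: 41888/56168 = 44/59 = 2^2*11^1*59^( - 1 )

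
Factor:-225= - 3^2*5^2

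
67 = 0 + 67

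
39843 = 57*699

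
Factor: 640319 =19^1 *67^1*503^1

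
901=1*901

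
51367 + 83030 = 134397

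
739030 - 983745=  - 244715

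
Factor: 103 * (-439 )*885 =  - 3^1*5^1*59^1*103^1*439^1 = -40017045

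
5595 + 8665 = 14260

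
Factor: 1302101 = 73^1*17837^1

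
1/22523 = 1/22523 = 0.00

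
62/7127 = 62/7127 = 0.01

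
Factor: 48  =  2^4*3^1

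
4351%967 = 483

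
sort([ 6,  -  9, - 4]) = [  -  9, - 4,6]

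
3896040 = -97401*(  -  40)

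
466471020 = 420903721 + 45567299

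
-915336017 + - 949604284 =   -  1864940301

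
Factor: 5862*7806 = 45758772 = 2^2 * 3^2*977^1*1301^1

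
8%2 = 0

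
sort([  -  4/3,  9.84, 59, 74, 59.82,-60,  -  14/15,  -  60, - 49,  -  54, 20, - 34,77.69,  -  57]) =[  -  60,  -  60, - 57,  -  54, - 49, - 34, -4/3, - 14/15,9.84,  20,59, 59.82, 74, 77.69]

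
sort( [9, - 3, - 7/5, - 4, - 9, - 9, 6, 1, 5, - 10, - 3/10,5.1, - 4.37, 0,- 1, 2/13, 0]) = [ - 10,-9, - 9, - 4.37, - 4, - 3, - 7/5,-1, - 3/10, 0, 0, 2/13,  1,5, 5.1, 6, 9]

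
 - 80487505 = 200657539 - 281145044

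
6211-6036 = 175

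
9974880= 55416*180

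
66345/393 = 22115/131 = 168.82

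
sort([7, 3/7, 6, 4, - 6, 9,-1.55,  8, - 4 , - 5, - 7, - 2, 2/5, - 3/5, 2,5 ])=[ - 7, - 6, - 5,-4,  -  2, - 1.55, - 3/5 , 2/5 , 3/7,2, 4,5, 6, 7,8, 9]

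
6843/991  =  6 + 897/991 = 6.91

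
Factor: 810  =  2^1*3^4*5^1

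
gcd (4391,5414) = 1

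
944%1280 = 944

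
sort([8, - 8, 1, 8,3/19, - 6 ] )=[-8, - 6,3/19,1,  8,8]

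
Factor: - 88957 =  - 11^1*8087^1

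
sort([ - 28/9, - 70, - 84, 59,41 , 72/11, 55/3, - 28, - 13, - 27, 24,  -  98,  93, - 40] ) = [ - 98,-84, - 70, - 40 , - 28, - 27, - 13,-28/9,72/11,55/3,24, 41 , 59,93 ] 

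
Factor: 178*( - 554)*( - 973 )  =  95949476 = 2^2*7^1* 89^1*139^1*277^1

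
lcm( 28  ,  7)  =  28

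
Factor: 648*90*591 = 2^4*3^7*5^1 * 197^1 = 34467120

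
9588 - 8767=821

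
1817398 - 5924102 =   -  4106704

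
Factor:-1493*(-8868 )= 13239924 = 2^2*3^1*739^1*1493^1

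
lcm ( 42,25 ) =1050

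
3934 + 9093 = 13027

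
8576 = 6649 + 1927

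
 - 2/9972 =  -1 + 4985/4986 = - 0.00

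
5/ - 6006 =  - 1+6001/6006  =  -  0.00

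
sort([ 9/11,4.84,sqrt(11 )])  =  [9/11 , sqrt(11 ),4.84]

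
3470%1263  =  944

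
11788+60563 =72351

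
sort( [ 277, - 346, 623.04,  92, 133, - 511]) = [-511,-346, 92,133, 277, 623.04] 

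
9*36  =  324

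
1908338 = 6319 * 302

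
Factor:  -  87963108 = - 2^2 * 3^1*7330259^1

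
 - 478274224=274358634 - 752632858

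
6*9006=54036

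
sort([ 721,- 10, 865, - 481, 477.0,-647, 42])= [-647,-481, - 10,  42 , 477.0,721, 865]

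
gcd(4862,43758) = 4862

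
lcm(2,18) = 18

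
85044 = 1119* 76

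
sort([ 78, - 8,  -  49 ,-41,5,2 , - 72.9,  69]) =[-72.9, - 49, - 41 ,  -  8,  2, 5,69,  78]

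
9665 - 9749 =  - 84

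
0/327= 0 = 0.00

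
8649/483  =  17 +146/161 =17.91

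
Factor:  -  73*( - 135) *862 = 8495010=2^1*3^3*5^1 * 73^1*431^1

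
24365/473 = 2215/43 = 51.51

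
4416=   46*96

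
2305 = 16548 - 14243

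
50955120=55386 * 920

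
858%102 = 42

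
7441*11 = 81851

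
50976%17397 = 16182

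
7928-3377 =4551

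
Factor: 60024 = 2^3*3^1*41^1*61^1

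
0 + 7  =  7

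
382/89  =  382/89 = 4.29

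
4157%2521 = 1636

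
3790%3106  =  684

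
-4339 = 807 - 5146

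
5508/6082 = 2754/3041 =0.91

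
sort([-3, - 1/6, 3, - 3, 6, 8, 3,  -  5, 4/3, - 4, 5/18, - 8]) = [-8,  -  5, - 4,- 3,-3, - 1/6,5/18,4/3,3, 3,6,8]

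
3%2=1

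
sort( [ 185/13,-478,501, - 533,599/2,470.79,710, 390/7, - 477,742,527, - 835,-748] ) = [ - 835, - 748,-533, - 478,-477, 185/13,390/7,599/2,470.79, 501,527, 710,742 ]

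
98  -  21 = 77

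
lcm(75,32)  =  2400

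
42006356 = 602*69778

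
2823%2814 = 9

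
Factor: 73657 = 73^1*1009^1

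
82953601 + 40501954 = 123455555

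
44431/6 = 7405 + 1/6 = 7405.17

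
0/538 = 0 = 0.00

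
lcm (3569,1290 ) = 107070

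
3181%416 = 269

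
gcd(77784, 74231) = 1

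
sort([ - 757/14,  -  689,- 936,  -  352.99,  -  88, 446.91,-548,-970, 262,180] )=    [-970 , - 936,-689, - 548, - 352.99, - 88,  -  757/14,180,262,  446.91]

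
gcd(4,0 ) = 4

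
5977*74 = 442298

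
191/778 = 191/778  =  0.25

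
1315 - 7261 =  - 5946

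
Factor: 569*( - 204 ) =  - 116076 = - 2^2*3^1 * 17^1*569^1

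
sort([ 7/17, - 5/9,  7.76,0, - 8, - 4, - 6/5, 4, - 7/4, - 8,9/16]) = [ - 8, - 8, - 4, - 7/4, - 6/5, -5/9,0, 7/17,9/16,4,7.76] 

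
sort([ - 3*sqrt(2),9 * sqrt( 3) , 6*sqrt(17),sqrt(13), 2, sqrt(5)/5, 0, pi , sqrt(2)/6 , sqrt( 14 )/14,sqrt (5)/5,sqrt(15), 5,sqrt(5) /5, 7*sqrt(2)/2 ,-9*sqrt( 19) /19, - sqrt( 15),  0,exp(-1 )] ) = [ - 3*sqrt ( 2), - sqrt( 15 ), - 9*sqrt(19)/19,0, 0,sqrt(2 )/6,sqrt( 14)/14,exp( - 1),sqrt(5) /5,sqrt( 5)/5,sqrt (5) /5, 2, pi, sqrt(13), sqrt( 15 ),7*sqrt(2)/2, 5, 9*sqrt(3),6*sqrt( 17 )]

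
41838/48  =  871+5/8 = 871.62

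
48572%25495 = 23077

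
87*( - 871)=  - 75777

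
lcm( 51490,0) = 0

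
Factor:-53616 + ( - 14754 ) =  - 68370 = -  2^1*3^1*5^1* 43^1*53^1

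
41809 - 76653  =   -34844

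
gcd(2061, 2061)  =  2061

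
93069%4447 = 4129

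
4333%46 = 9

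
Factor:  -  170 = -2^1*5^1*17^1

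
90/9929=90/9929 = 0.01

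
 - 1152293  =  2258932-3411225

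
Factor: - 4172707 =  - 7^1*11^1*47^1*1153^1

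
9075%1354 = 951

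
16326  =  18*907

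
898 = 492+406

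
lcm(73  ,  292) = 292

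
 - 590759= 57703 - 648462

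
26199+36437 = 62636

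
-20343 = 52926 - 73269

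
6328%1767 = 1027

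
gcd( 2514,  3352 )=838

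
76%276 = 76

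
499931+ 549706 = 1049637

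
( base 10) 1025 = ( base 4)100001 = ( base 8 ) 2001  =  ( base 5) 13100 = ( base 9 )1358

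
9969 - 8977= 992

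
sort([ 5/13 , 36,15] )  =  [ 5/13,15, 36 ] 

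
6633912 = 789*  8408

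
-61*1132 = - 69052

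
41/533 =1/13= 0.08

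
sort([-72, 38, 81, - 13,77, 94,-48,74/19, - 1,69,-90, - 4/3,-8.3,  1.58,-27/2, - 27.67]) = [-90, - 72, - 48 , - 27.67, - 27/2, - 13, - 8.3, - 4/3, - 1, 1.58, 74/19, 38,69, 77, 81,  94 ]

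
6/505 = 6/505= 0.01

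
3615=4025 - 410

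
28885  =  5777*5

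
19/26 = 19/26= 0.73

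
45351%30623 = 14728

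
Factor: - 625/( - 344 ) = 2^( - 3)*5^4*43^(-1) 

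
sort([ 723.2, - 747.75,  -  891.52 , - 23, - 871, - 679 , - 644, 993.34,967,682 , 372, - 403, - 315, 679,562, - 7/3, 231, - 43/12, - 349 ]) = [ - 891.52, - 871, - 747.75 , - 679, - 644, - 403, - 349, - 315, - 23, - 43/12, -7/3, 231,372  ,  562,679,  682,723.2,967,993.34 ] 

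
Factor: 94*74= 2^2*37^1*47^1  =  6956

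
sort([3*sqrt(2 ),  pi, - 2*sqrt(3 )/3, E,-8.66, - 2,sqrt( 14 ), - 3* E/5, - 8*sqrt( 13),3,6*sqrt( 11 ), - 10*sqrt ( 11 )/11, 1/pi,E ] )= [ - 8 * sqrt( 13 ), - 8.66, - 10*sqrt( 11)/11, - 2, - 3*E/5, - 2*sqrt(3 )/3,1/pi,E,  E, 3,pi,sqrt( 14) , 3*sqrt(2),6*sqrt( 11)]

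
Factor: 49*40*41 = 2^3*5^1*7^2*41^1 = 80360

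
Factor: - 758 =-2^1*379^1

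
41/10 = 41/10 = 4.10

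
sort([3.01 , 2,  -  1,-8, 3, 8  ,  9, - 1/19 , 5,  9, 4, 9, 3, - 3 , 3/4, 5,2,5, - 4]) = [-8, - 4, - 3 , - 1, - 1/19, 3/4,  2,2 , 3,3,3.01,4,5,  5,5  ,  8,9, 9, 9 ] 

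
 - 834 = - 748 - 86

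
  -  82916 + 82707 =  - 209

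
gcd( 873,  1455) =291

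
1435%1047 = 388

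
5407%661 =119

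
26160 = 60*436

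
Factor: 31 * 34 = 2^1 * 17^1*31^1=1054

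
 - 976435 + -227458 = -1203893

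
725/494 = 725/494 = 1.47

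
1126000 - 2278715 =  - 1152715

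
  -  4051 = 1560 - 5611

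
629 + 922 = 1551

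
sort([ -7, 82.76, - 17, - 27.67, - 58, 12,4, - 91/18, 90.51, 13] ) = [ - 58, - 27.67, - 17, - 7,-91/18,4,  12,13,82.76,90.51 ] 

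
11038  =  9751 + 1287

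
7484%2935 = 1614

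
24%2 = 0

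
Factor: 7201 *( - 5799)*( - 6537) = 3^2*19^1*379^1*1933^1 * 2179^1 = 272975961663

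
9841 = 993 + 8848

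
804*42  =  33768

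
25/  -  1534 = -1 + 1509/1534 = -0.02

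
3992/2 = 1996 = 1996.00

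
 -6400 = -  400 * 16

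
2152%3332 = 2152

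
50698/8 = 6337  +  1/4 = 6337.25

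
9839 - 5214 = 4625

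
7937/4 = 7937/4= 1984.25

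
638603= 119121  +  519482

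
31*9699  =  300669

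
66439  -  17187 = 49252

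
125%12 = 5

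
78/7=78/7 = 11.14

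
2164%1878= 286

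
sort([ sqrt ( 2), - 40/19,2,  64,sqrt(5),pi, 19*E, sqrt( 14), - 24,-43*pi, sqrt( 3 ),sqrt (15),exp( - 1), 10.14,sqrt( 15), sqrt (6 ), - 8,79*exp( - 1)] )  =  [-43*pi , - 24, - 8, - 40/19, exp( - 1 ),  sqrt (2),  sqrt(3 ),  2, sqrt(5),sqrt( 6 ),pi,sqrt(14)  ,  sqrt(  15),sqrt( 15 ), 10.14,  79*exp( - 1), 19*E,  64]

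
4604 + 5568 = 10172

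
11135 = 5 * 2227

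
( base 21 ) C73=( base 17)11E2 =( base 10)5442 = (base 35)4FH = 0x1542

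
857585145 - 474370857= 383214288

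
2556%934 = 688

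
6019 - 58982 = -52963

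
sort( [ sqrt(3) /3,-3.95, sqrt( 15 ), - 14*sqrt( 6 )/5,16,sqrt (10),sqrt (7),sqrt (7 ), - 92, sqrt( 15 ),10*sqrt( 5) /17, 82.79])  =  [ - 92, - 14*sqrt( 6) /5 , - 3.95, sqrt(3) /3, 10*sqrt ( 5) /17, sqrt( 7),  sqrt ( 7) , sqrt ( 10)  ,  sqrt (15) , sqrt(15 ),16,82.79]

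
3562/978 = 3 + 314/489 =3.64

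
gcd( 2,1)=1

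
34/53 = 34/53 = 0.64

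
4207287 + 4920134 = 9127421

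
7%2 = 1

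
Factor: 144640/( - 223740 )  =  -64/99 = -2^6 *3^ ( -2)*11^( - 1 ) 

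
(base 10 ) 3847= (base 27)57D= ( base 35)34W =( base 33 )3HJ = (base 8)7407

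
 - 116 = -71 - 45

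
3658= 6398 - 2740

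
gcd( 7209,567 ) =81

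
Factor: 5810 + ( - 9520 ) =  - 3710 = - 2^1*5^1*7^1*53^1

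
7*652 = 4564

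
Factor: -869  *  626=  - 543994= -2^1 * 11^1*79^1*313^1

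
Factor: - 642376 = -2^3 * 7^1 * 11471^1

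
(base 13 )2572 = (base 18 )g84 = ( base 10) 5332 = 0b1010011010100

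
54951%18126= 573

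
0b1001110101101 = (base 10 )5037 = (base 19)DI2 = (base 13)23a6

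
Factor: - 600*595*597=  - 2^3 * 3^2*5^3 * 7^1*17^1*199^1 =- 213129000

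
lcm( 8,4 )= 8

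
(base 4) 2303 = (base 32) 5J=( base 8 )263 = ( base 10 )179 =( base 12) 12b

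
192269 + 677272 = 869541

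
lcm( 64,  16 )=64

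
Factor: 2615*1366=2^1*5^1 * 523^1 * 683^1 = 3572090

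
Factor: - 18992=-2^4*1187^1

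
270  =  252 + 18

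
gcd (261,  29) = 29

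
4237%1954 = 329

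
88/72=11/9 = 1.22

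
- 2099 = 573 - 2672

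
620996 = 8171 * 76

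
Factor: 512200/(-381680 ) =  - 2^( -1)*5^1*197^1*367^( - 1)=- 985/734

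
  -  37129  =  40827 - 77956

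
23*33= 759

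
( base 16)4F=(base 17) 4B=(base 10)79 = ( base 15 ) 54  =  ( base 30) 2j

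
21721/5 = 4344 + 1/5 = 4344.20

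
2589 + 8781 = 11370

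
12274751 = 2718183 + 9556568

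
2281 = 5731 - 3450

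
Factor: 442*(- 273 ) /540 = -20111/90 = - 2^ ( - 1) *3^ ( - 2 )*5^ (-1)*7^1 *13^2*17^1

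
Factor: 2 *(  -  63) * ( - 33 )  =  4158 = 2^1*3^3*7^1*11^1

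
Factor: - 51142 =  - 2^1 * 7^1 * 13^1*281^1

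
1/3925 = 1/3925 = 0.00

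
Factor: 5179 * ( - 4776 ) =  - 2^3*3^1*199^1*5179^1 = - 24734904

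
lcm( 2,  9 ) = 18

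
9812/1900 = 5 + 78/475 = 5.16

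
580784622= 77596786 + 503187836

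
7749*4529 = 35095221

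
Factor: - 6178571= - 7^1*882653^1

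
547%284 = 263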